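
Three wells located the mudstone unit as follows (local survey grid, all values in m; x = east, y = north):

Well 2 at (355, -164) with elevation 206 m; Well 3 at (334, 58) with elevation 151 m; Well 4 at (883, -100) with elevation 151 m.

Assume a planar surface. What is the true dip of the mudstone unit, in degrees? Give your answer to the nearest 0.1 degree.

14.8°

Two edge vectors: Well 2→Well 3 = (-21, 222, -55), Well 2→Well 4 = (528, 64, -55).
Normal n = (Well 2→Well 3) × (Well 2→Well 4) = (-8690, -30195, -118560).
So ∂z/∂x = −n_x/n_z = −0.07330 and ∂z/∂y = −n_y/n_z = −0.25468.
Gradient magnitude |∇z| = √(a² + b²) = √(0.00537 + 0.06486) = 0.26502.
True dip = arctan(0.26502) = 14.8°, dipping toward NNE (azimuth ≈ 016°).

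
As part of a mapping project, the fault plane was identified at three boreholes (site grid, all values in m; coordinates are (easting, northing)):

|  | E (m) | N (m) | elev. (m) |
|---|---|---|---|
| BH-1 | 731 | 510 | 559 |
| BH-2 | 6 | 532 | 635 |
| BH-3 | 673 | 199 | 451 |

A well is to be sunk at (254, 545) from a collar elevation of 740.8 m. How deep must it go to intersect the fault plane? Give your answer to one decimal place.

124.3 m

Let the plane be z = a·E + b·N + c.
BH-2−BH-1: −725a + 22b = 76;  BH-3−BH-1: −58a − 311b = −108.
Solving gives a = −0.09376, b = 0.36475.
Then c = 559 − a·731 − b·510 = 441.51.
At (254, 545): z_contact = −23.81 + 198.79 + 441.51 = 616.49 m.
Depth below ground = 740.8 − 616.49 = 124.3 m.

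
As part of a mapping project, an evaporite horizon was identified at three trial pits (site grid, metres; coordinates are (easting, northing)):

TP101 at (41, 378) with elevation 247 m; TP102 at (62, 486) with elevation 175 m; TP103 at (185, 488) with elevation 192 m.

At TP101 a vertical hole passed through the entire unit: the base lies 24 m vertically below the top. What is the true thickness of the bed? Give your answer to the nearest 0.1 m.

Two edge vectors: TP101→TP102 = (21, 108, -72), TP101→TP103 = (144, 110, -55).
Normal n = (TP101→TP102) × (TP101→TP103) = (1980, -9213, -13242).
So ∂z/∂E = −n_x/n_z = 0.14952 and ∂z/∂N = −n_y/n_z = −0.69574.
|∇z| = √(a²+b²) = 0.71163, so dip δ = arctan(0.71163) = 35.44°.
True thickness = vertical thickness × cos δ = 24 × cos 35.44° = 19.6 m.

19.6 m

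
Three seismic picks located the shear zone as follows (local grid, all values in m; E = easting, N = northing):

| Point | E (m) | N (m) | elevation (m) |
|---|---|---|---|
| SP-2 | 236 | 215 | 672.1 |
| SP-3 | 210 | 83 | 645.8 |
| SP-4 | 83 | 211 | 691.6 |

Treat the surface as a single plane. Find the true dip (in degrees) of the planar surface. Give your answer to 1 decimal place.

14.7°

Let the plane be z = a·E + b·N + c.
SP-3−SP-2: −26a − 132b = −26.3;  SP-4−SP-2: −153a − 4b = 19.5.
Solving gives a = −0.13335, b = 0.22551.
Gradient magnitude |∇z| = √(a² + b²) = √(0.01778 + 0.05085) = 0.26198.
True dip = arctan(0.26198) = 14.7°, dipping toward SSE (azimuth ≈ 149°).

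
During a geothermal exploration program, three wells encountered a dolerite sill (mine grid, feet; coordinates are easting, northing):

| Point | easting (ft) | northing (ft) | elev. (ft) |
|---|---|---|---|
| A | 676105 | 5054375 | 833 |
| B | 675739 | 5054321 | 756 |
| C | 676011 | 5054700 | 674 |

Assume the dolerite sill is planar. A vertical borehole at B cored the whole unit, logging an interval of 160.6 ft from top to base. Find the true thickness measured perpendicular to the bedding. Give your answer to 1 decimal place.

144.1 ft

Two edge vectors: A→B = (-366, -54, -77), A→C = (-94, 325, -159).
Normal n = (A→B) × (A→C) = (33611, -50956, -124026).
So ∂z/∂easting = −n_x/n_z = 0.27100 and ∂z/∂northing = −n_y/n_z = −0.41085.
|∇z| = √(a²+b²) = 0.49218, so dip δ = arctan(0.49218) = 26.21°.
True thickness = vertical thickness × cos δ = 160.6 × cos 26.21° = 144.1 ft.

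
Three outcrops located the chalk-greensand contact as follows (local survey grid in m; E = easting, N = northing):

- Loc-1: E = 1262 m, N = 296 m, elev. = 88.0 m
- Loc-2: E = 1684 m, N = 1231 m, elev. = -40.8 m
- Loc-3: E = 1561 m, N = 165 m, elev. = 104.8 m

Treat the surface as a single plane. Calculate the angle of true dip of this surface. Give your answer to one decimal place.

7.8°

Two edge vectors: Loc-1→Loc-2 = (422, 935, -128.8), Loc-1→Loc-3 = (299, -131, 16.8).
Normal n = (Loc-1→Loc-2) × (Loc-1→Loc-3) = (-1164.8, -45600.8, -334847).
So ∂z/∂E = −n_x/n_z = −0.00348 and ∂z/∂N = −n_y/n_z = −0.13618.
Gradient magnitude |∇z| = √(a² + b²) = √(0.00001 + 0.01855) = 0.13623.
True dip = arctan(0.13623) = 7.8°, dipping toward N (azimuth ≈ 001°).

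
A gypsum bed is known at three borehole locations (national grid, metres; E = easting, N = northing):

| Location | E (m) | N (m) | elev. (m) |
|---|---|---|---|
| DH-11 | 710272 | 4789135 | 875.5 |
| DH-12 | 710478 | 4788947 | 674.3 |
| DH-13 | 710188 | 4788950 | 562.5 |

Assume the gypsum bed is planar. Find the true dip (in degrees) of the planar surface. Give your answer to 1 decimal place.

57.4°

Let the plane be z = a·E + b·N + c.
DH-12−DH-11: 206a − 188b = −201.2;  DH-13−DH-11: −84a − 185b = −313.
Solving gives a = 0.40114, b = 1.50975.
Gradient magnitude |∇z| = √(a² + b²) = √(0.16091 + 2.27936) = 1.56214.
True dip = arctan(1.56214) = 57.4°, dipping toward SSW (azimuth ≈ 195°).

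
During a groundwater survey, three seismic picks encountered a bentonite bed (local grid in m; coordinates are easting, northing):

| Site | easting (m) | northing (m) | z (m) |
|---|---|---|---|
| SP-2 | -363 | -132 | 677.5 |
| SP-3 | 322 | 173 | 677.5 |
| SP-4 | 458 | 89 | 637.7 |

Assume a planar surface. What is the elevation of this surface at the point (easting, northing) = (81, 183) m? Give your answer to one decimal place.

Let the plane be z = a·easting + b·northing + c.
SP-3−SP-2: 685a + 305b = 0;  SP-4−SP-2: 821a + 221b = −39.8.
Solving gives a = −0.12259, b = 0.27533.
Then c = 677.5 − a·-363 − b·-132 = 669.34.
At (81, 183): z = −9.9 + 50.4 + 669.34 = 709.8 m.

709.8 m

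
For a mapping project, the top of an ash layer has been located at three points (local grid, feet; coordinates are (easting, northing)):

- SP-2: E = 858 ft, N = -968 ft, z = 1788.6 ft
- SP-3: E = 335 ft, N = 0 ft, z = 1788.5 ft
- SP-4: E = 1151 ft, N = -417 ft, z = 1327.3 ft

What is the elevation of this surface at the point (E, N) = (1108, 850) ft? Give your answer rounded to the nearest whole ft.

Two edge vectors: SP-2→SP-3 = (-523, 968, -0.1), SP-2→SP-4 = (293, 551, -461.3).
Normal n = (SP-2→SP-3) × (SP-2→SP-4) = (-446483.3, -241289.2, -571797).
So ∂z/∂E = −n_x/n_z = −0.78084 and ∂z/∂N = −n_y/n_z = −0.42198.
Intercept c from SP-2: 1788.6 + 669.96 − 408.48 = 2050.08.
At (1108, 850): z = −865.2 − 358.7 + 2050.08 = 826.2 ft.

826 ft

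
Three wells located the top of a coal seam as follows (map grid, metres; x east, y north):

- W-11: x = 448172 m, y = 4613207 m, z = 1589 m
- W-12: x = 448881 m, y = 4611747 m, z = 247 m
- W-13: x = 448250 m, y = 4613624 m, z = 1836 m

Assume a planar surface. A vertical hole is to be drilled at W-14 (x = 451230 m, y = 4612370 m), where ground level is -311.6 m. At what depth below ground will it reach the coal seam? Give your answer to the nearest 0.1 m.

157.1 m

Let the plane be z = a·x + b·y + c.
W-12−W-11: 709a − 1460b = −1342;  W-13−W-11: 78a + 417b = 247.
Solving gives a = −0.485904677, b = 0.683214784.
Then c = 1589 − a·448172 − b·4613207 = −2932453.35.
At (451230, 4612370): z_contact = −219254.77 + 3151239.37 − 2932453.35 = -468.75 m.
Depth below ground = -311.6 − (-468.75) = 157.1 m.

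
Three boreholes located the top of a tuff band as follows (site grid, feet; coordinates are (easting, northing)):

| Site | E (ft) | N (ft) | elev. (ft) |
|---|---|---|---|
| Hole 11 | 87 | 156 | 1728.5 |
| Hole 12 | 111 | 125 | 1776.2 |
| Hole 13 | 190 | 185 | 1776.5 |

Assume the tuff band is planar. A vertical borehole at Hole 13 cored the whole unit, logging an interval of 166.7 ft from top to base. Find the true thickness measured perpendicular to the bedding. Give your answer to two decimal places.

Two edge vectors: Hole 11→Hole 12 = (24, -31, 47.7), Hole 11→Hole 13 = (103, 29, 48).
Normal n = (Hole 11→Hole 12) × (Hole 11→Hole 13) = (-2871.3, 3761.1, 3889).
So ∂z/∂E = −n_x/n_z = 0.73831 and ∂z/∂N = −n_y/n_z = −0.96711.
|∇z| = √(a²+b²) = 1.21672, so dip δ = arctan(1.21672) = 50.58°.
True thickness = vertical thickness × cos δ = 166.7 × cos 50.58° = 105.85 ft.

105.85 ft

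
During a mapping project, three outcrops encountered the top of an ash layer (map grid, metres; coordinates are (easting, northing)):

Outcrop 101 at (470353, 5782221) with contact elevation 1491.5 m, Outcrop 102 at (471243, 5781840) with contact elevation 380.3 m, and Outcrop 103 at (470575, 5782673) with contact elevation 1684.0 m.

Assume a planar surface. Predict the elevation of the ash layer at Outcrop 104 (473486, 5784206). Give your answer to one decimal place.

Two edge vectors: Outcrop 101→Outcrop 102 = (890, -381, -1111.2), Outcrop 101→Outcrop 103 = (222, 452, 192.5).
Normal n = (Outcrop 101→Outcrop 102) × (Outcrop 101→Outcrop 103) = (428919.9, -418011.4, 486862).
So ∂z/∂E = −n_x/n_z = −0.880988658 and ∂z/∂N = −n_y/n_z = 0.858582925.
Intercept c from Outcrop 101: 1491.5 + 414375.66 − 4964516.22 = −4548649.06.
At (473486, 5784206): z = −417135.8 + 4966220.5 − 4548649.06 = 435.6 m.

435.6 m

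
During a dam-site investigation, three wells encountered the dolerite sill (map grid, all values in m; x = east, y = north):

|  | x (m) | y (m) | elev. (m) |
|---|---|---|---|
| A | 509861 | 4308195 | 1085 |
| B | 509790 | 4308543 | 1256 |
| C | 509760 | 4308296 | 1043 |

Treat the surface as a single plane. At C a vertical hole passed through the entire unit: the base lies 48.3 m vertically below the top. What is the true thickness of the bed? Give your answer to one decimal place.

28.7 m

Two edge vectors: A→B = (-71, 348, 171), A→C = (-101, 101, -42).
Normal n = (A→B) × (A→C) = (-31887, -20253, 27977).
So ∂z/∂x = −n_x/n_z = 1.13976 and ∂z/∂y = −n_y/n_z = 0.72392.
|∇z| = √(a²+b²) = 1.35022, so dip δ = arctan(1.35022) = 53.48°.
True thickness = vertical thickness × cos δ = 48.3 × cos 53.48° = 28.7 m.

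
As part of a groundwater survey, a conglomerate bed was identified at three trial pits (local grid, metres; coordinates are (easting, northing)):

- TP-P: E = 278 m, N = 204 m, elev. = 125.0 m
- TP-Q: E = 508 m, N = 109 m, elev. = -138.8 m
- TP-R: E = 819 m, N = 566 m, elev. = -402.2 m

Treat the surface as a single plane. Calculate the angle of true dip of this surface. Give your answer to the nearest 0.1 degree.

47.5°

Let the plane be z = a·E + b·N + c.
TP-Q−TP-P: 230a − 95b = −263.8;  TP-R−TP-P: 541a + 362b = −527.2.
Solving gives a = −1.08113, b = 0.15937.
Gradient magnitude |∇z| = √(a² + b²) = √(1.16884 + 0.02540) = 1.09281.
True dip = arctan(1.09281) = 47.5°, dipping toward E (azimuth ≈ 098°).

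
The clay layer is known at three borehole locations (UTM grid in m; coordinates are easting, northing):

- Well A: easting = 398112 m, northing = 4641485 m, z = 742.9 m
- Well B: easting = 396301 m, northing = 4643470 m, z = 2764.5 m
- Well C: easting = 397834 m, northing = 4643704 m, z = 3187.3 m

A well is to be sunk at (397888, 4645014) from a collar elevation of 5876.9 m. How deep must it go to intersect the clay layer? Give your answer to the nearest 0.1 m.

Two edge vectors: Well A→Well B = (-1811, 1985, 2021.6), Well A→Well C = (-278, 2219, 2444.4).
Normal n = (Well A→Well B) × (Well A→Well C) = (366203.6, 3864803.6, -3466779).
So ∂z/∂easting = −n_x/n_z = 0.105632231 and ∂z/∂northing = −n_y/n_z = 1.114811068.
Intercept c from Well A: 742.9 − 42053.46 − 5174378.85 = −5215689.41.
At (397888, 4645014): z_contact = 42029.80 + 5178313.02 − 5215689.41 = 4653.41 m.
Depth below ground = 5876.9 − 4653.41 = 1223.5 m.

1223.5 m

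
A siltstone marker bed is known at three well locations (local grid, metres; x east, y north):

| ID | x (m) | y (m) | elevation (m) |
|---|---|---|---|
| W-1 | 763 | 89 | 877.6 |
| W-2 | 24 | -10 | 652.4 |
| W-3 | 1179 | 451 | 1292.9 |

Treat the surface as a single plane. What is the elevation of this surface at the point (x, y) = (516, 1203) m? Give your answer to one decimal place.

1883.0 m

Two edge vectors: W-1→W-2 = (-739, -99, -225.2), W-1→W-3 = (416, 362, 415.3).
Normal n = (W-1→W-2) × (W-1→W-3) = (40407.7, 213223.5, -226334).
So ∂z/∂x = −n_x/n_z = 0.178531 and ∂z/∂y = −n_y/n_z = 0.942075.
Intercept c from W-1: 877.6 − 136.22 − 83.84 = 657.54.
At (516, 1203): z = 92.1 + 1133.3 + 657.54 = 1883.0 m.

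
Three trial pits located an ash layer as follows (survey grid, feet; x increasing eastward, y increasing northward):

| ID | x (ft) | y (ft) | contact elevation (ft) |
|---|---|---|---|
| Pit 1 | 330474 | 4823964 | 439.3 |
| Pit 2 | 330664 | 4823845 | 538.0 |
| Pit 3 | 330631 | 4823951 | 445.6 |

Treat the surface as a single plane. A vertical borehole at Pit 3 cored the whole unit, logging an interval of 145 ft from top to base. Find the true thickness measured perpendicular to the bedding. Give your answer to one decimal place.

Two edge vectors: Pit 1→Pit 2 = (190, -119, 98.7), Pit 1→Pit 3 = (157, -13, 6.3).
Normal n = (Pit 1→Pit 2) × (Pit 1→Pit 3) = (533.4, 14298.9, 16213).
So ∂z/∂x = −n_x/n_z = −0.03290 and ∂z/∂y = −n_y/n_z = −0.88194.
|∇z| = √(a²+b²) = 0.88255, so dip δ = arctan(0.88255) = 41.43°.
True thickness = vertical thickness × cos δ = 145 × cos 41.43° = 108.7 ft.

108.7 ft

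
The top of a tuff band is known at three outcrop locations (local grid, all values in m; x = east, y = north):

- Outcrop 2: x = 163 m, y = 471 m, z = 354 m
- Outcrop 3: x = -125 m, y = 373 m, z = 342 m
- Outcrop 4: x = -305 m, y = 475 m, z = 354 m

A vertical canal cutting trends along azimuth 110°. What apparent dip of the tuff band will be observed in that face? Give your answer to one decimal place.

Two edge vectors: Outcrop 2→Outcrop 3 = (-288, -98, -12), Outcrop 2→Outcrop 4 = (-468, 4, 0).
Normal n = (Outcrop 2→Outcrop 3) × (Outcrop 2→Outcrop 4) = (48, 5616, -47016).
So ∂z/∂x = −n_x/n_z = 0.00102 and ∂z/∂y = −n_y/n_z = 0.11945.
Unit vector along 110° is (sin 110°, cos 110°) = (0.9397, -0.3420).
Slope in that direction = a·(0.9397) + b·(-0.3420) = −0.03989.
Apparent dip = arctan|0.03989| = 2.3° (true dip is 6.8°, so apparent ≤ true as expected).

2.3°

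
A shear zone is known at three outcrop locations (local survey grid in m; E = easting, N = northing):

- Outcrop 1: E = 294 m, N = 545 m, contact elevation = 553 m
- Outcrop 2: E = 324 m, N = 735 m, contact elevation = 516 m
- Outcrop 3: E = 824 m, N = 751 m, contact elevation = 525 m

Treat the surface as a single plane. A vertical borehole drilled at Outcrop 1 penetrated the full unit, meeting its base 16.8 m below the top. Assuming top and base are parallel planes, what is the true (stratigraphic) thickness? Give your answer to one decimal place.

Let the plane be z = a·E + b·N + c.
Outcrop 2−Outcrop 1: 30a + 190b = −37;  Outcrop 3−Outcrop 1: 530a + 206b = −28.
Solving gives a = 0.02435, b = −0.19858.
|∇z| = √(a²+b²) = 0.20007, so dip δ = arctan(0.20007) = 11.31°.
True thickness = vertical thickness × cos δ = 16.8 × cos 11.31° = 16.5 m.

16.5 m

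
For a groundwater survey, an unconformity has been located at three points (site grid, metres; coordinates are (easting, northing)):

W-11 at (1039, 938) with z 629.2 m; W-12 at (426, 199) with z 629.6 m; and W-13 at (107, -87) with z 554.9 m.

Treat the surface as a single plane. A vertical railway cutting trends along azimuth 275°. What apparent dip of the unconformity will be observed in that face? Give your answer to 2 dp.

44.37°

Two edge vectors: W-11→W-12 = (-613, -739, 0.4), W-11→W-13 = (-932, -1025, -74.3).
Normal n = (W-11→W-12) × (W-11→W-13) = (55317.7, -45918.7, -60423).
So ∂z/∂E = −n_x/n_z = 0.91551 and ∂z/∂N = −n_y/n_z = −0.75995.
Unit vector along 275° is (sin 275°, cos 275°) = (-0.9962, 0.0872).
Slope in that direction = a·(-0.9962) + b·(0.0872) = −0.97826.
Apparent dip = arctan|0.97826| = 44.37° (true dip is 50.0°, so apparent ≤ true as expected).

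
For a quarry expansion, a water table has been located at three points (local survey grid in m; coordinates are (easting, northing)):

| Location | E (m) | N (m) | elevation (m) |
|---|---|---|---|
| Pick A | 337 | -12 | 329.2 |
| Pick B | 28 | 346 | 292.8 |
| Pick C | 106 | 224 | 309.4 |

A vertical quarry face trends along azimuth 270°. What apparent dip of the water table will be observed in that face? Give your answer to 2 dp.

Two edge vectors: Pick A→Pick B = (-309, 358, -36.4), Pick A→Pick C = (-231, 236, -19.8).
Normal n = (Pick A→Pick B) × (Pick A→Pick C) = (1502, 2290.2, 9774).
So ∂z/∂E = −n_x/n_z = −0.15367 and ∂z/∂N = −n_y/n_z = −0.23432.
Unit vector along 270° is (sin 270°, cos 270°) = (-1.0000, -0.0000).
Slope in that direction = a·(-1.0000) + b·(-0.0000) = 0.15367.
Apparent dip = arctan|0.15367| = 8.74° (true dip is 15.7°, so apparent ≤ true as expected).

8.74°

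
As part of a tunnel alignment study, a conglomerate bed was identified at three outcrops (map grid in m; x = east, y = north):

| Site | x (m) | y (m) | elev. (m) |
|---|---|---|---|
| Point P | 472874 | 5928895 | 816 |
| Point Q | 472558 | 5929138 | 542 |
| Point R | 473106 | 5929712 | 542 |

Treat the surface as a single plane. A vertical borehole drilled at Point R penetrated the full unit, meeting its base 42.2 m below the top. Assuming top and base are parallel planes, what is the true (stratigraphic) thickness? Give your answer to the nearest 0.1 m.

34.7 m

Two edge vectors: Point P→Point Q = (-316, 243, -274), Point P→Point R = (232, 817, -274).
Normal n = (Point P→Point Q) × (Point P→Point R) = (157276, -150152, -314548).
So ∂z/∂x = −n_x/n_z = 0.50001 and ∂z/∂y = −n_y/n_z = −0.47736.
|∇z| = √(a²+b²) = 0.69129, so dip δ = arctan(0.69129) = 34.66°.
True thickness = vertical thickness × cos δ = 42.2 × cos 34.66° = 34.7 m.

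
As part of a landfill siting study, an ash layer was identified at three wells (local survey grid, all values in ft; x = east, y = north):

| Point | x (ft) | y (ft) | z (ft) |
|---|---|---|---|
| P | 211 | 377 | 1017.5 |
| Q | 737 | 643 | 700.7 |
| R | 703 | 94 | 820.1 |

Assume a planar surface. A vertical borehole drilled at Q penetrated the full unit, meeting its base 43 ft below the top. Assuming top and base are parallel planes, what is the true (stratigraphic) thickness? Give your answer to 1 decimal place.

37.8 ft

Let the plane be z = a·x + b·y + c.
Q−P: 526a + 266b = −316.8;  R−P: 492a − 283b = −197.4.
Solving gives a = −0.50821, b = −0.18601.
|∇z| = √(a²+b²) = 0.54119, so dip δ = arctan(0.54119) = 28.42°.
True thickness = vertical thickness × cos δ = 43 × cos 28.42° = 37.8 ft.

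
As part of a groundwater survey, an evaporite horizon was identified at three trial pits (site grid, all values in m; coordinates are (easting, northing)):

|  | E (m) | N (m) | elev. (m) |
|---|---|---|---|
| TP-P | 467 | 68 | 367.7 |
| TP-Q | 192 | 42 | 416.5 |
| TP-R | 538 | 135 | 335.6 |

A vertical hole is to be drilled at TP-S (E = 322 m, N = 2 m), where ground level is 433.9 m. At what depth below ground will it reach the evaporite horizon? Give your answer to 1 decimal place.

23.6 m

Two edge vectors: TP-P→TP-Q = (-275, -26, 48.8), TP-P→TP-R = (71, 67, -32.1).
Normal n = (TP-P→TP-Q) × (TP-P→TP-R) = (-2435, -5362.7, -16579).
So ∂z/∂E = −n_x/n_z = −0.14687 and ∂z/∂N = −n_y/n_z = −0.32346.
Intercept c from TP-P: 367.7 + 68.59 + 22.00 = 458.28.
At (322, 2): z_contact = −47.29 − 0.65 + 458.28 = 410.35 m.
Depth below ground = 433.9 − 410.35 = 23.6 m.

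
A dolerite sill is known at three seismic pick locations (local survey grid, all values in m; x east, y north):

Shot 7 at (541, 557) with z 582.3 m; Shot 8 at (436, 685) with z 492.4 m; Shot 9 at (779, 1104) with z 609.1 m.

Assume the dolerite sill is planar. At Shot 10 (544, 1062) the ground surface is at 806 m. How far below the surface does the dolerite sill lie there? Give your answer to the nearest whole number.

Let the plane be z = a·x + b·y + c.
Shot 8−Shot 7: −105a + 128b = −89.9;  Shot 9−Shot 7: 238a + 547b = 26.8.
Solving gives a = 0.59848, b = −0.21140.
Then c = 582.3 − a·541 − b·557 = 376.27.
At (544, 1062): z_contact = 325.6 − 224.5 + 376.27 = 477.3 m.
Depth below ground = 806 − 477.3 = 329 m.

329 m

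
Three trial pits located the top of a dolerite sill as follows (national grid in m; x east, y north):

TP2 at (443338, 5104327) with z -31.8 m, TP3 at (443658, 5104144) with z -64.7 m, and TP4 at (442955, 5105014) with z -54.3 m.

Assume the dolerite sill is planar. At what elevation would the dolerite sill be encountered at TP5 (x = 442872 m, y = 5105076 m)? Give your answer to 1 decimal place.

Let the plane be z = a·x + b·y + c.
TP3−TP2: 320a − 183b = −32.9;  TP4−TP2: −383a + 687b = −22.5.
Solving gives a = −0.178428191, b = −0.132224159.
Then c = -31.8 − a·443338 − b·5104327 = 753987.54.
At (442872, 5105076): z = −79020.8 − 675014.4 + 753987.54 = -47.7 m.

-47.7 m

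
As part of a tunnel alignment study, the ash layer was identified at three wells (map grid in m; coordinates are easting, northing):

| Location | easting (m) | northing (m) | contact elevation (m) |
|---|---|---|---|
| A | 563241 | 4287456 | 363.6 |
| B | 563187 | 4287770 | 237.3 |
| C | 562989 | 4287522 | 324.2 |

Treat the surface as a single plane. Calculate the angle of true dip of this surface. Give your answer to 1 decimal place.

21.6°

Let the plane be z = a·easting + b·northing + c.
B−A: −54a + 314b = −126.3;  C−A: −252a + 66b = −39.4.
Solving gives a = 0.05341, b = −0.39304.
Gradient magnitude |∇z| = √(a² + b²) = √(0.00285 + 0.15448) = 0.39666.
True dip = arctan(0.39666) = 21.6°, dipping toward N (azimuth ≈ 352°).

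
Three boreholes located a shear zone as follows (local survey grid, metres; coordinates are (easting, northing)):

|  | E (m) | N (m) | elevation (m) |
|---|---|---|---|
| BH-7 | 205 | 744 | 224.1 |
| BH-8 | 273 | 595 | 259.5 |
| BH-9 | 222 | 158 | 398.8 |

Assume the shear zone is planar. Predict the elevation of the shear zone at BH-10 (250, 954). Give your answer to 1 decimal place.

Let the plane be z = a·E + b·N + c.
BH-8−BH-7: 68a − 149b = 35.4;  BH-9−BH-7: 17a − 586b = 174.7.
Solving gives a = −0.14166, b = −0.30223.
Then c = 224.1 − a·205 − b·744 = 478.00.
At (250, 954): z = −35.4 − 288.3 + 478.00 = 154.3 m.

154.3 m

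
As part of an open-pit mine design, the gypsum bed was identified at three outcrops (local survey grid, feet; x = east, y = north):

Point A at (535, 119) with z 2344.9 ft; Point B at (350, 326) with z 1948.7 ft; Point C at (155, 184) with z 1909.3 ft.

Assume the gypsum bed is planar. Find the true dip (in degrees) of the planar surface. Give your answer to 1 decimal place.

Two edge vectors: Point A→Point B = (-185, 207, -396.2), Point A→Point C = (-380, 65, -435.6).
Normal n = (Point A→Point B) × (Point A→Point C) = (-64416.2, 69970, 66635).
So ∂z/∂x = −n_x/n_z = 0.96670 and ∂z/∂y = −n_y/n_z = −1.05005.
Gradient magnitude |∇z| = √(a² + b²) = √(0.93451 + 1.10260) = 1.42728.
True dip = arctan(1.42728) = 55.0°, dipping toward NW (azimuth ≈ 317°).

55.0°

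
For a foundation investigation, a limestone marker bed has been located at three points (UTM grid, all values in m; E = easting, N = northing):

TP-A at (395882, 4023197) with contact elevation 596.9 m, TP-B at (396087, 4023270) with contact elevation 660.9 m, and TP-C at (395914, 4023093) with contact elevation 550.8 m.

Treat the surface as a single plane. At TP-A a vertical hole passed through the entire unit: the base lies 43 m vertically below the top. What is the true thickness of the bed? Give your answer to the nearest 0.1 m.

38.4 m

Let the plane be z = a·E + b·N + c.
TP-B−TP-A: 205a + 73b = 64;  TP-C−TP-A: 32a − 104b = −46.1.
Solving gives a = 0.13911, b = 0.48607.
|∇z| = √(a²+b²) = 0.50558, so dip δ = arctan(0.50558) = 26.82°.
True thickness = vertical thickness × cos δ = 43 × cos 26.82° = 38.4 m.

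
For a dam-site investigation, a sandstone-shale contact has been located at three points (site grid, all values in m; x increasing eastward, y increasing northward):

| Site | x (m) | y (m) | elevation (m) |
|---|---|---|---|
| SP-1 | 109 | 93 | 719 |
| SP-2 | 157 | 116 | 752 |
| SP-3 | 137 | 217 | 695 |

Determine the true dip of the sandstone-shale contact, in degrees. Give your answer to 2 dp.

43.78°

Two edge vectors: SP-1→SP-2 = (48, 23, 33), SP-1→SP-3 = (28, 124, -24).
Normal n = (SP-1→SP-2) × (SP-1→SP-3) = (-4644, 2076, 5308).
So ∂z/∂x = −n_x/n_z = 0.87491 and ∂z/∂y = −n_y/n_z = −0.39111.
Gradient magnitude |∇z| = √(a² + b²) = √(0.76546 + 0.15297) = 0.95835.
True dip = arctan(0.95835) = 43.78°, dipping toward WNW (azimuth ≈ 294°).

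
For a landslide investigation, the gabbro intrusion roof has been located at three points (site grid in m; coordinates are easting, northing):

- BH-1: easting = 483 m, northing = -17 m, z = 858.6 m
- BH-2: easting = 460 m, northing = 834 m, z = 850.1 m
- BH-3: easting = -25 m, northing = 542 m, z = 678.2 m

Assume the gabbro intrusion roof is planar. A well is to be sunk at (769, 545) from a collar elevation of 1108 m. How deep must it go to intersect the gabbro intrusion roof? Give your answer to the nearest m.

148 m

Two edge vectors: BH-1→BH-2 = (-23, 851, -8.5), BH-1→BH-3 = (-508, 559, -180.4).
Normal n = (BH-1→BH-2) × (BH-1→BH-3) = (-148768.9, 168.8, 419451).
So ∂z/∂easting = −n_x/n_z = 0.35468 and ∂z/∂northing = −n_y/n_z = −0.00040.
Intercept c from BH-1: 858.6 − 171.31 − 0.01 = 687.28.
At (769, 545): z_contact = 272.7 − 0.2 + 687.28 = 959.8 m.
Depth below ground = 1108 − 959.8 = 148 m.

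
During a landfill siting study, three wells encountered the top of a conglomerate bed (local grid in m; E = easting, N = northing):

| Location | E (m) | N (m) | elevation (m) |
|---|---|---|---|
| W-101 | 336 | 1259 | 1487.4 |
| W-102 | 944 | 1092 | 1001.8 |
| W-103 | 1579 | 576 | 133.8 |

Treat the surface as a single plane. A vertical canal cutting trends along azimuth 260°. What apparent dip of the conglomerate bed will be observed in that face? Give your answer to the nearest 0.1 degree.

17.6°

Let the plane be z = a·E + b·N + c.
W-102−W-101: 608a − 167b = −485.6;  W-103−W-101: 1243a − 683b = −1353.6.
Solving gives a = −0.50853, b = 1.05636.
Unit vector along 260° is (sin 260°, cos 260°) = (-0.9848, -0.1736).
Slope in that direction = a·(-0.9848) + b·(-0.1736) = 0.31737.
Apparent dip = arctan|0.31737| = 17.6° (true dip is 49.5°, so apparent ≤ true as expected).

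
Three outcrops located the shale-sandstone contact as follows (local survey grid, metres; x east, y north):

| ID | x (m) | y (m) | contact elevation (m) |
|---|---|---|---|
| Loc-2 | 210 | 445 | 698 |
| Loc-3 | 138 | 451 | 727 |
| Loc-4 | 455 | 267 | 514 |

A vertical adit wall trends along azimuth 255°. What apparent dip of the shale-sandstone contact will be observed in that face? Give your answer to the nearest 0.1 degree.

Two edge vectors: Loc-2→Loc-3 = (-72, 6, 29), Loc-2→Loc-4 = (245, -178, -184).
Normal n = (Loc-2→Loc-3) × (Loc-2→Loc-4) = (4058, -6143, 11346).
So ∂z/∂x = −n_x/n_z = −0.35766 and ∂z/∂y = −n_y/n_z = 0.54142.
Unit vector along 255° is (sin 255°, cos 255°) = (-0.9659, -0.2588).
Slope in that direction = a·(-0.9659) + b·(-0.2588) = 0.20534.
Apparent dip = arctan|0.20534| = 11.6° (true dip is 33.0°, so apparent ≤ true as expected).

11.6°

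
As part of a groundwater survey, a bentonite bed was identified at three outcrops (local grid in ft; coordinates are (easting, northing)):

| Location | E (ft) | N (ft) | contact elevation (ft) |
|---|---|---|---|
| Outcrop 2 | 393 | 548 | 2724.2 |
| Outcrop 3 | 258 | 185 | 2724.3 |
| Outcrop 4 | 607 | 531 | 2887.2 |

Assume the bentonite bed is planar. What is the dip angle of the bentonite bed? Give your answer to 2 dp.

38.29°

Let the plane be z = a·E + b·N + c.
Outcrop 3−Outcrop 2: −135a − 363b = 0.1;  Outcrop 4−Outcrop 2: 214a − 17b = 163.
Solving gives a = 0.73980, b = −0.27541.
Gradient magnitude |∇z| = √(a² + b²) = √(0.54731 + 0.07585) = 0.78940.
True dip = arctan(0.78940) = 38.29°, dipping toward WNW (azimuth ≈ 290°).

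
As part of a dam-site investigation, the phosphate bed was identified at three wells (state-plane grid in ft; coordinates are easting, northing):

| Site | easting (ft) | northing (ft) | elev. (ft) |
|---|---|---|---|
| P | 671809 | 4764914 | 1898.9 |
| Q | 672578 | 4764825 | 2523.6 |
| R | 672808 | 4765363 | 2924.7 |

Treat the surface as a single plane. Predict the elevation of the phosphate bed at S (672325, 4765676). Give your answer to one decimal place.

Let the plane be z = a·easting + b·northing + c.
Q−P: 769a − 89b = 624.7;  R−P: 999a + 449b = 1025.8.
Solving gives a = 0.856272110, b = 0.379474748.
Then c = 1898.9 − a·671809 − b·4764914 = −2381516.95.
At (672325, 4765676): z = 575693.1 + 1808453.7 − 2381516.95 = 2629.9 ft.

2629.9 ft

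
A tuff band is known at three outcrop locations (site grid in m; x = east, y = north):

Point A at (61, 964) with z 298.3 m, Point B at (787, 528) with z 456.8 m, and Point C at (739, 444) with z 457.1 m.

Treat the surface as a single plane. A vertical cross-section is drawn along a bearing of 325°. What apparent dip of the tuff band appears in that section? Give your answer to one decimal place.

9.7°

Let the plane be z = a·x + b·y + c.
Point B−Point A: 726a − 436b = 158.5;  Point C−Point A: 678a − 520b = 158.8.
Solving gives a = 0.16094, b = −0.09554.
Unit vector along 325° is (sin 325°, cos 325°) = (-0.5736, 0.8192).
Slope in that direction = a·(-0.5736) + b·(0.8192) = −0.17057.
Apparent dip = arctan|0.17057| = 9.7° (true dip is 10.6°, so apparent ≤ true as expected).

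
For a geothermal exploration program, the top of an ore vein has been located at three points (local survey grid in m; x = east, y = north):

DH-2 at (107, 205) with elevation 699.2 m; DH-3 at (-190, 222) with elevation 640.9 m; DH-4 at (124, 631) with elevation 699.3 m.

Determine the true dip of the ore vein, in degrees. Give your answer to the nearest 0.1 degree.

Two edge vectors: DH-2→DH-3 = (-297, 17, -58.3), DH-2→DH-4 = (17, 426, 0.1).
Normal n = (DH-2→DH-3) × (DH-2→DH-4) = (24837.5, -961.4, -126811).
So ∂z/∂x = −n_x/n_z = 0.19586 and ∂z/∂y = −n_y/n_z = −0.00758.
Gradient magnitude |∇z| = √(a² + b²) = √(0.03836 + 0.00006) = 0.19601.
True dip = arctan(0.19601) = 11.1°, dipping toward W (azimuth ≈ 272°).

11.1°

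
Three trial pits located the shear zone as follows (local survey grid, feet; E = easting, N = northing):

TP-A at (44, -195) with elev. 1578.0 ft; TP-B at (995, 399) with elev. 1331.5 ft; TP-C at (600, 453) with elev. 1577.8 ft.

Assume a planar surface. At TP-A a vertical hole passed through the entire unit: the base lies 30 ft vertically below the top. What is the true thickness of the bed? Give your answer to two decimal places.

24.17 ft

Two edge vectors: TP-A→TP-B = (951, 594, -246.5), TP-A→TP-C = (556, 648, -0.2).
Normal n = (TP-A→TP-B) × (TP-A→TP-C) = (159613.2, -136863.8, 285984).
So ∂z/∂E = −n_x/n_z = −0.55812 and ∂z/∂N = −n_y/n_z = 0.47857.
|∇z| = √(a²+b²) = 0.73521, so dip δ = arctan(0.73521) = 36.32°.
True thickness = vertical thickness × cos δ = 30 × cos 36.32° = 24.17 ft.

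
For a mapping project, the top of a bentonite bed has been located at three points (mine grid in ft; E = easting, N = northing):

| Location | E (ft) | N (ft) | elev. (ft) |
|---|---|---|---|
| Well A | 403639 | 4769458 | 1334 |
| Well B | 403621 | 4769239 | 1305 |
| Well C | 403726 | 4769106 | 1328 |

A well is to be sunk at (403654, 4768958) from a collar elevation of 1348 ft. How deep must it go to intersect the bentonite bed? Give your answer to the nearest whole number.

Let the plane be z = a·E + b·N + c.
Well B−Well A: −18a − 219b = −29;  Well C−Well A: 87a − 352b = −6.
Solving gives a = 0.35030919, b = 0.10362756.
Then c = 1334 − a·403639 − b·4769458 = −634311.72.
At (403654, 4768958): z_contact = 141403.7 + 494195.5 − 634311.72 = 1287.4 ft.
Depth below ground = 1348 − 1287.4 = 61 ft.

61 ft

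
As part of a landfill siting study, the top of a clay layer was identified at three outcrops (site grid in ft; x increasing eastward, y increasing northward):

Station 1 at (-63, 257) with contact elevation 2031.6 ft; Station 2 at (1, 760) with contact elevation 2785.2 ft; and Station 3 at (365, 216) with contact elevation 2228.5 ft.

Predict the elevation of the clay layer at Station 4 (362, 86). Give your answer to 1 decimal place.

Let the plane be z = a·x + b·y + c.
Station 2−Station 1: 64a + 503b = 753.6;  Station 3−Station 1: 428a − 41b = 196.9.
Solving gives a = 0.59630, b = 1.42234.
Then c = 2031.6 − a·-63 − b·257 = 1703.63.
At (362, 86): z = 215.9 + 122.3 + 1703.63 = 2041.8 ft.

2041.8 ft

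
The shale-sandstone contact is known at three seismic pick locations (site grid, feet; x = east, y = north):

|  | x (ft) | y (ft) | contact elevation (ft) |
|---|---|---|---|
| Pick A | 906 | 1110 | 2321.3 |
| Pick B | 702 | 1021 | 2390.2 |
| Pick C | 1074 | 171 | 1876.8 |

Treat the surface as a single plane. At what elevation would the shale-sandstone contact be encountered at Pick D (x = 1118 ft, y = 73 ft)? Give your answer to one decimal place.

1817.0 ft

Two edge vectors: Pick A→Pick B = (-204, -89, 68.9), Pick A→Pick C = (168, -939, -444.5).
Normal n = (Pick A→Pick B) × (Pick A→Pick C) = (104257.6, -79102.8, 206508).
So ∂z/∂x = −n_x/n_z = −0.504860 and ∂z/∂y = −n_y/n_z = 0.383050.
Intercept c from Pick A: 2321.3 + 457.40 − 425.19 = 2353.52.
At (1118, 73): z = −564.4 + 28.0 + 2353.52 = 1817.0 ft.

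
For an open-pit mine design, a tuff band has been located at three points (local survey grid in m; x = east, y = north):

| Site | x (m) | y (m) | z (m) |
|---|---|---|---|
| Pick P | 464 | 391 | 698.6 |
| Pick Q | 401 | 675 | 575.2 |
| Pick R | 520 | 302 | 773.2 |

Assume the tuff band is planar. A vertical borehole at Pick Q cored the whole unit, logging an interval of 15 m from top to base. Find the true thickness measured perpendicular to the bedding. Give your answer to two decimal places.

10.53 m

Let the plane be z = a·x + b·y + c.
Pick Q−Pick P: −63a + 284b = −123.4;  Pick R−Pick P: 56a − 89b = 74.6.
Solving gives a = 0.99095, b = −0.21468.
|∇z| = √(a²+b²) = 1.01394, so dip δ = arctan(1.01394) = 45.40°.
True thickness = vertical thickness × cos δ = 15 × cos 45.40° = 10.53 m.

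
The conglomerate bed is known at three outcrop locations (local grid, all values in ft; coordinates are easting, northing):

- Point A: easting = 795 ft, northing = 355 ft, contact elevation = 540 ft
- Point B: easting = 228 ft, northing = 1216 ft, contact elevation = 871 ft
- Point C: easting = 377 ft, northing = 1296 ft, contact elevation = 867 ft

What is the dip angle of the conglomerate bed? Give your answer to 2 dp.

17.80°

Let the plane be z = a·easting + b·northing + c.
Point B−Point A: −567a + 861b = 331;  Point C−Point A: −418a + 941b = 327.
Solving gives a = −0.17232, b = 0.27095.
Gradient magnitude |∇z| = √(a² + b²) = √(0.02970 + 0.07342) = 0.32111.
True dip = arctan(0.32111) = 17.80°, dipping toward SSE (azimuth ≈ 148°).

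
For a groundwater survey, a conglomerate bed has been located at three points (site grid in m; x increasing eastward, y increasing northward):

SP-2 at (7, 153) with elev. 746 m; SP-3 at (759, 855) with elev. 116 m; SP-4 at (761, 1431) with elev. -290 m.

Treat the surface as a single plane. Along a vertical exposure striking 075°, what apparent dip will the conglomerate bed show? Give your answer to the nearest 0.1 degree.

Two edge vectors: SP-2→SP-3 = (752, 702, -630), SP-2→SP-4 = (754, 1278, -1036).
Normal n = (SP-2→SP-3) × (SP-2→SP-4) = (77868, 304052, 431748).
So ∂z/∂x = −n_x/n_z = −0.18036 and ∂z/∂y = −n_y/n_z = −0.70423.
Unit vector along 075° is (sin 75°, cos 75°) = (0.9659, 0.2588).
Slope in that direction = a·(0.9659) + b·(0.2588) = −0.35648.
Apparent dip = arctan|0.35648| = 19.6° (true dip is 36.0°, so apparent ≤ true as expected).

19.6°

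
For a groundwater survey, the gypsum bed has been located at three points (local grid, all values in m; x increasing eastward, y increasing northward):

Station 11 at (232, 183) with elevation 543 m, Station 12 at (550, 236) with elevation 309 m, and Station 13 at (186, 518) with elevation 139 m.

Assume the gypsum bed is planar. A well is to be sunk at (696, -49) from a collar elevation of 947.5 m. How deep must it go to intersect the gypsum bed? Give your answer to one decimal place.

350.7 m

Let the plane be z = a·x + b·y + c.
Station 12−Station 11: 318a + 53b = −234;  Station 13−Station 11: −46a + 335b = −404.
Solving gives a = −0.52289, b = −1.27777.
Then c = 543 − a·232 − b·183 = 898.14.
At (696, -49): z_contact = −363.93 + 62.61 + 898.14 = 596.82 m.
Depth below ground = 947.5 − 596.82 = 350.7 m.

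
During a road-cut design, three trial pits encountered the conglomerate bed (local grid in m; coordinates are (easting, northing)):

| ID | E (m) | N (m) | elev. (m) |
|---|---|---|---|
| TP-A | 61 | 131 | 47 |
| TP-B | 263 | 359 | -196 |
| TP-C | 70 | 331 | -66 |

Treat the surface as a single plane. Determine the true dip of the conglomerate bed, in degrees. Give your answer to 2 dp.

Let the plane be z = a·E + b·N + c.
TP-B−TP-A: 202a + 228b = −243;  TP-C−TP-A: 9a + 200b = −113.
Solving gives a = −0.59549, b = −0.53820.
Gradient magnitude |∇z| = √(a² + b²) = √(0.35461 + 0.28966) = 0.80267.
True dip = arctan(0.80267) = 38.75°, dipping toward NE (azimuth ≈ 048°).

38.75°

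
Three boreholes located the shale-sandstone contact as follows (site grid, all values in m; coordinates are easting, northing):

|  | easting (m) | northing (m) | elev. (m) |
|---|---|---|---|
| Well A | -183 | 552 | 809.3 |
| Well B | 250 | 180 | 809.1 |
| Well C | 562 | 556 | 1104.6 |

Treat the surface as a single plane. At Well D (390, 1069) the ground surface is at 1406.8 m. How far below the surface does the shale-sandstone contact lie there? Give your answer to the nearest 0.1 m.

134.5 m

Two edge vectors: Well A→Well B = (433, -372, -0.2), Well A→Well C = (745, 4, 295.3).
Normal n = (Well A→Well B) × (Well A→Well C) = (-109850.8, -128013.9, 278872).
So ∂z/∂easting = −n_x/n_z = 0.393911 and ∂z/∂northing = −n_y/n_z = 0.459042.
Intercept c from Well A: 809.3 + 72.09 − 253.39 = 627.99.
At (390, 1069): z_contact = 153.63 + 490.72 + 627.99 = 1272.34 m.
Depth below ground = 1406.8 − 1272.34 = 134.5 m.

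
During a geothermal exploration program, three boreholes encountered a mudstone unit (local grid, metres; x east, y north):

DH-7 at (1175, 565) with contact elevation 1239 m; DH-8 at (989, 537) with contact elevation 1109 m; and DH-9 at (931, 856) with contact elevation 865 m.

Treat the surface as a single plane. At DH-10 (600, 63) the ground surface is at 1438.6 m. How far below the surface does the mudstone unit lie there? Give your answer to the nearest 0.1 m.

343.6 m

Let the plane be z = a·x + b·y + c.
DH-8−DH-7: −186a − 28b = −130;  DH-9−DH-7: −244a + 291b = −374.
Solving gives a = 0.792382, b = −0.620821.
Then c = 1239 − a·1175 − b·565 = 658.72.
At (600, 63): z_contact = 475.43 − 39.11 + 658.72 = 1095.03 m.
Depth below ground = 1438.6 − 1095.03 = 343.6 m.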